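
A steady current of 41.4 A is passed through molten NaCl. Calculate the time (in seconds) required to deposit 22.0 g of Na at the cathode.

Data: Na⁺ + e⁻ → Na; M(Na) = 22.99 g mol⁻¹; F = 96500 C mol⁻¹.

n(Na) = m/M = 22.0 / 22.99 = 0.9569 mol.
Each Na atom requires 1 electron, so n(e⁻) = 1 × 0.9569 = 0.9569 mol.
Q = n(e⁻)·F = 0.9569 × 96500 = 92340 C.
t = Q/I = 92340 / 41.40 A = 2231 s.

2230 s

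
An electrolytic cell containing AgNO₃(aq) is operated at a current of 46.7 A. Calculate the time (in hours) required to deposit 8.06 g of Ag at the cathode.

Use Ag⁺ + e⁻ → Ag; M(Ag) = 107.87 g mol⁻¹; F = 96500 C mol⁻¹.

0.0429 h

n(Ag) = m/M = 8.06 / 107.87 = 0.07472 mol.
Each Ag atom requires 1 electron, so n(e⁻) = 1 × 0.07472 = 0.07472 mol.
Q = n(e⁻)·F = 0.07472 × 96500 = 7210 C.
t = Q/I = 7210 / 46.70 A = 154.4 s = 0.0429 h.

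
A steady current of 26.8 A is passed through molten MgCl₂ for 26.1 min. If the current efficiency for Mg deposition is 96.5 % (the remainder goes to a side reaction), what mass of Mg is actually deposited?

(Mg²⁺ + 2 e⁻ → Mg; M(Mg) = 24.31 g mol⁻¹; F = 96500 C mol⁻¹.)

Q = I·t = 26.80 × 1566.0 = 41970 C.
n(e⁻) = 41970/96500 = 0.4349 mol; theoretically n(Mg) = 0.4349/2 = 0.2175 mol, m_theo = 5.286 g.
At 96.5 % efficiency, m_actual = 0.965 × 5.286 = 5.10 g.

5.10 g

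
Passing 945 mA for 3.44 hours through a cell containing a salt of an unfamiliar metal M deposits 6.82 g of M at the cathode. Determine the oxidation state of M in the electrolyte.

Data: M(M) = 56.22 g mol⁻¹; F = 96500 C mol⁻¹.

+1

Q = I·t = 0.9450 A × 12384 s = 11700 C, so n(e⁻) = 11700/96500 = 0.1213 mol.
n(M) deposited = 6.82 / 56.22 = 0.1213 mol.
Electrons per atom = n(e⁻)/n(M) = 0.1213 / 0.1213 = 1.00 ≈ 1, so the ion is M⁺.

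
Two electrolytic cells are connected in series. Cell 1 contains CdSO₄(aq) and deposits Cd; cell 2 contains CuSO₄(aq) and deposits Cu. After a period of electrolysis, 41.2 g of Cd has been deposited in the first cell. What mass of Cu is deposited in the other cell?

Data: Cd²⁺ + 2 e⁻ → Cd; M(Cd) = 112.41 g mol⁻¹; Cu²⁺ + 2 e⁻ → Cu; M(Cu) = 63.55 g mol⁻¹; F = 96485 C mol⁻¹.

23.3 g

n(Cd) = 41.2 / 112.41 = 0.3665 mol.
Since Cd²⁺ + 2 e⁻ → Cd, n(e⁻) passed = 2 × 0.3665 = 0.7330 mol.
Cells in series carry the same charge, so the same 0.7330 mol of electrons passes through cell 2.
Cu²⁺ + 2 e⁻ → Cu, so n(Cu) = 0.7330 / 2 = 0.3665 mol.
m(Cu) = 0.3665 × 63.55 = 23.3 g.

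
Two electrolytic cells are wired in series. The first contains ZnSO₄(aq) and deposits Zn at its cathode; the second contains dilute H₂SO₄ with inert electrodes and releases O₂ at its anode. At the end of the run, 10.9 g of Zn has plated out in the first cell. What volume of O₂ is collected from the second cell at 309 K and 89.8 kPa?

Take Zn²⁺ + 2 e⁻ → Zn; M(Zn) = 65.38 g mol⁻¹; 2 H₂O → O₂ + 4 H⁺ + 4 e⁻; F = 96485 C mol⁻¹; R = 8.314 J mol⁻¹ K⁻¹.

n(Zn) = 10.9 / 65.38 = 0.1667 mol, so n(e⁻) = 2 × 0.1667 = 0.3334 mol.
The cells are in series, so the same 0.3334 mol of electrons passes through the second cell.
2 H₂O → O₂ + 4 H⁺ + 4 e⁻ — 4 mol e⁻ per mol O₂, so n(O₂) = 0.3334/4 = 0.08336 mol.
V = nRT/P = (0.08336 × 8.314 × 309) / (89.8 × 10³) = 0.00238 m³ = 2.38 L.

2.38 L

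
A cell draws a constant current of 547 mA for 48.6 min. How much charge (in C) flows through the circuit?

Q = I·t = 0.5470 A × 2916.0 s = 1600 C.

1600 C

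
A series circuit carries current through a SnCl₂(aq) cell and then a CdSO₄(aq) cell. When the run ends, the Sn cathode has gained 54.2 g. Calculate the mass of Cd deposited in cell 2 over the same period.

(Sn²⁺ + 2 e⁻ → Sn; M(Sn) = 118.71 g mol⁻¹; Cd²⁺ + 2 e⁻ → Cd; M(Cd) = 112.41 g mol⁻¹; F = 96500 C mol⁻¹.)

51.3 g

n(Sn) = 54.2 / 118.71 = 0.4566 mol.
Since Sn²⁺ + 2 e⁻ → Sn, n(e⁻) passed = 2 × 0.4566 = 0.9131 mol.
Cells in series carry the same charge, so the same 0.9131 mol of electrons passes through cell 2.
Cd²⁺ + 2 e⁻ → Cd, so n(Cd) = 0.9131 / 2 = 0.4566 mol.
m(Cd) = 0.4566 × 112.41 = 51.3 g.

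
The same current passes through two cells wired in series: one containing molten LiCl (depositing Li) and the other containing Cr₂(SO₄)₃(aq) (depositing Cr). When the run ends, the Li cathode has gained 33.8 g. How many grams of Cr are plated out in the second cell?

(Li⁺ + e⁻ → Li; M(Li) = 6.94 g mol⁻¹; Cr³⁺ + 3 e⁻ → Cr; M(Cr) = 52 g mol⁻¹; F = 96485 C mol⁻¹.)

n(Li) = 33.8 / 6.94 = 4.870 mol.
Since Li⁺ + e⁻ → Li, n(e⁻) passed = 1 × 4.870 = 4.870 mol.
Cells in series carry the same charge, so the same 4.870 mol of electrons passes through cell 2.
Cr³⁺ + 3 e⁻ → Cr, so n(Cr) = 4.870 / 3 = 1.623 mol.
m(Cr) = 1.623 × 52 = 84.4 g.

84.4 g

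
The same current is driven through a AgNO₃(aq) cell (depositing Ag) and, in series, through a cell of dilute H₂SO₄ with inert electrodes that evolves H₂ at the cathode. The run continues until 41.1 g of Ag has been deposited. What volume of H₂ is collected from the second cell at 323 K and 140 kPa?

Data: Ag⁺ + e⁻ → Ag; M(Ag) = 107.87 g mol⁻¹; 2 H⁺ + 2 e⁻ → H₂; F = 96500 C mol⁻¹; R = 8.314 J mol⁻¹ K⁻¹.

n(Ag) = 41.1 / 107.87 = 0.3810 mol, so n(e⁻) = 1 × 0.3810 = 0.3810 mol.
The cells are in series, so the same 0.3810 mol of electrons passes through the second cell.
2 H⁺ + 2 e⁻ → H₂ — 2 mol e⁻ per mol H₂, so n(H₂) = 0.3810/2 = 0.1905 mol.
V = nRT/P = (0.1905 × 8.314 × 323) / (140 × 10³) = 0.00365 m³ = 3.65 L.

3.65 L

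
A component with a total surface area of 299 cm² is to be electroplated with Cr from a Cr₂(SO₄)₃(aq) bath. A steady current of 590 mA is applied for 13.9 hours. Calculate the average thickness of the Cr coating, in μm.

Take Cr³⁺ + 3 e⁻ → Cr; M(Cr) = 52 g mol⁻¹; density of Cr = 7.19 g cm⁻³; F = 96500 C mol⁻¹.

Q = I·t = 0.5900 × 50040 = 29520 C; n(e⁻) = 0.3059 mol.
n(Cr) = n(e⁻)/3 = 0.1020 mol, so m = 0.1020 × 52 = 5.303 g.
Volume = m/ρ = 5.303 / 7.19 = 0.7376 cm³.
Thickness = V/A = 0.7376 / 299 = 0.00247 cm = 24.7 μm.

24.7 μm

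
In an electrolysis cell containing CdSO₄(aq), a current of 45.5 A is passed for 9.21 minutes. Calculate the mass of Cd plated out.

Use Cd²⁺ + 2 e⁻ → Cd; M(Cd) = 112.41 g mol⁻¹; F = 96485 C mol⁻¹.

Q = I·t = 45.50 A × 552.60 s = 25140 C.
n(e⁻) = Q/F = 25140 / 96485 = 0.2606 mol.
Cd²⁺ + 2 e⁻ → Cd, so n(Cd) = n(e⁻)/2 = 0.1303 mol.
m = n·M = 0.1303 × 112.41 = 14.6 g.

14.6 g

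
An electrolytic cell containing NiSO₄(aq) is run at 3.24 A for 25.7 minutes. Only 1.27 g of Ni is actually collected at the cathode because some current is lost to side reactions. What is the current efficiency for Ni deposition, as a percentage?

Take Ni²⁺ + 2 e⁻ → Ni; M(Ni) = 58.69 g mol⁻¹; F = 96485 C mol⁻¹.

Q = I·t = 3.240 × 1542.0 = 4996 C; n(e⁻) = 4996/96485 = 0.05178 mol.
Theoretical n(Ni) = n(e⁻)/2 = 0.02589 mol, i.e. m_theo = 0.02589 × 58.69 = 1.520 g.
Efficiency = m_actual / m_theo = 1.27 / 1.520 = 83.6 %.

83.6 %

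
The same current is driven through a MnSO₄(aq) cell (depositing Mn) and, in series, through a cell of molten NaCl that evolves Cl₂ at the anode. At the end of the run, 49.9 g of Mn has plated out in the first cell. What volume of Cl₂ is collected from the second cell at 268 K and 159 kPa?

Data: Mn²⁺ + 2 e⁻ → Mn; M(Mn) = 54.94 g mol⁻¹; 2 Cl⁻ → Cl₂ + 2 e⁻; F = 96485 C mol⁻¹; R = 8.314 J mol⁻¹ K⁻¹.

n(Mn) = 49.9 / 54.94 = 0.9083 mol, so n(e⁻) = 2 × 0.9083 = 1.817 mol.
The cells are in series, so the same 1.817 mol of electrons passes through the second cell.
2 Cl⁻ → Cl₂ + 2 e⁻ — 2 mol e⁻ per mol Cl₂, so n(Cl₂) = 1.817/2 = 0.9083 mol.
V = nRT/P = (0.9083 × 8.314 × 268) / (159 × 10³) = 0.0127 m³ = 12.7 L.

12.7 L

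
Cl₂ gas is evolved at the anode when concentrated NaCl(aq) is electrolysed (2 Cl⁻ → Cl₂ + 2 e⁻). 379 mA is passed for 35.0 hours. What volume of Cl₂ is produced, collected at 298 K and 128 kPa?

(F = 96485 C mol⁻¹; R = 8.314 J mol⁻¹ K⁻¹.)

4.79 L

Q = I·t = 0.3790 A × 126000 s = 47750 C.
n(e⁻) = Q/F = 47750 / 96485 = 0.4949 mol.
2 electrons are transferred per Cl₂ molecule, so n(Cl₂) = 0.4949 / 2 = 0.2475 mol.
V = nRT/P = (0.2475 × 8.314 × 298) / (128 × 10³ Pa) = 0.00479 m³ = 4.79 L.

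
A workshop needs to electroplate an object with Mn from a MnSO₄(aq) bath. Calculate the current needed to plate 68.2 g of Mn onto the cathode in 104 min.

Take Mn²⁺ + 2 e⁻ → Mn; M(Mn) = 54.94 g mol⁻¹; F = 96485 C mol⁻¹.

38.4 A

n(Mn) = 68.2 / 54.94 = 1.241 mol.
n(e⁻) = 2 × 1.241 = 2.483 mol.
Q = n(e⁻)·F = 2.483 × 96485 = 239500 C.
I = Q/t = 239500 / 6240.0 s = 38.4 A.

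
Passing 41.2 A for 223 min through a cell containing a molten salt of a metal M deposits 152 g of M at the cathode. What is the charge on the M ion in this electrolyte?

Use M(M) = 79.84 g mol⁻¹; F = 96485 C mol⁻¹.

Q = I·t = 41.20 A × 13380 s = 551300 C, so n(e⁻) = 551300/96485 = 5.713 mol.
n(M) deposited = 152 / 79.84 = 1.904 mol.
Electrons per atom = n(e⁻)/n(M) = 5.713 / 1.904 = 3.00 ≈ 3, so the ion is M³⁺.

+3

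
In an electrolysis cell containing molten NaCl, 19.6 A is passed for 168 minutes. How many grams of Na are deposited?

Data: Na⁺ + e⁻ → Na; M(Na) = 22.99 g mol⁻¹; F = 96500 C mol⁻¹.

Q = I·t = 19.60 A × 10080 s = 197600 C.
n(e⁻) = Q/F = 197600 / 96500 = 2.047 mol.
Na⁺ + e⁻ → Na, so n(Na) = n(e⁻)/1 = 2.047 mol.
m = n·M = 2.047 × 22.99 = 47.1 g.

47.1 g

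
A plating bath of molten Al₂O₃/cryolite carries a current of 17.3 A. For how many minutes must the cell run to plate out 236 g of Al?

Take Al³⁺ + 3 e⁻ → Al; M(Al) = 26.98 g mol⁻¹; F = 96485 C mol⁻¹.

n(Al) = m/M = 236 / 26.98 = 8.747 mol.
Each Al atom requires 3 electrons, so n(e⁻) = 3 × 8.747 = 26.24 mol.
Q = n(e⁻)·F = 26.24 × 96485 = 2532000 C.
t = Q/I = 2532000 / 17.30 A = 146400 s = 2440 min.

2440 min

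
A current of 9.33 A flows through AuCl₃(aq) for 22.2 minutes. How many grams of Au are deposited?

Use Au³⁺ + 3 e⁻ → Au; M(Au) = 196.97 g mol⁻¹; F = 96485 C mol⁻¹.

8.46 g

Q = I·t = 9.330 A × 1332.0 s = 12430 C.
n(e⁻) = Q/F = 12430 / 96485 = 0.1288 mol.
Au³⁺ + 3 e⁻ → Au, so n(Au) = n(e⁻)/3 = 0.04293 mol.
m = n·M = 0.04293 × 196.97 = 8.46 g.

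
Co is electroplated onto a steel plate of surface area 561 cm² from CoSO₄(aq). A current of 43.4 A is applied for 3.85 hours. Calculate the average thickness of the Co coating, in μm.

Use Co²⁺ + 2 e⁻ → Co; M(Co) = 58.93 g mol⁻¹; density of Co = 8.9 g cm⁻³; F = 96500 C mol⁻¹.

368 μm

Q = I·t = 43.40 × 13860 = 601500 C; n(e⁻) = 6.233 mol.
n(Co) = n(e⁻)/2 = 3.117 mol, so m = 3.117 × 58.93 = 183.7 g.
Volume = m/ρ = 183.7 / 8.9 = 20.64 cm³.
Thickness = V/A = 20.64 / 561 = 0.0368 cm = 368 μm.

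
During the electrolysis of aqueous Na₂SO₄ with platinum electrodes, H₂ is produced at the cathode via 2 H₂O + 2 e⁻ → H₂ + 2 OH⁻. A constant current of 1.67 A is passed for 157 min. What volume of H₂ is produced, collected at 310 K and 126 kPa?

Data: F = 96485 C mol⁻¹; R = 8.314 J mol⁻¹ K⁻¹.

1.67 L

Q = I·t = 1.670 A × 9420.0 s = 15730 C.
n(e⁻) = Q/F = 15730 / 96485 = 0.1630 mol.
2 electrons are transferred per H₂ molecule, so n(H₂) = 0.1630 / 2 = 0.08152 mol.
V = nRT/P = (0.08152 × 8.314 × 310) / (126 × 10³ Pa) = 0.00167 m³ = 1.67 L.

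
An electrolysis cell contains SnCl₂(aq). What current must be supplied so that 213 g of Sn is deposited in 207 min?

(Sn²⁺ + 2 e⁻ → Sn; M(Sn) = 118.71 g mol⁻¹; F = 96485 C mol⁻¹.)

n(Sn) = 213 / 118.71 = 1.794 mol.
n(e⁻) = 2 × 1.794 = 3.589 mol.
Q = n(e⁻)·F = 3.589 × 96485 = 346200 C.
I = Q/t = 346200 / 12420 s = 27.9 A.

27.9 A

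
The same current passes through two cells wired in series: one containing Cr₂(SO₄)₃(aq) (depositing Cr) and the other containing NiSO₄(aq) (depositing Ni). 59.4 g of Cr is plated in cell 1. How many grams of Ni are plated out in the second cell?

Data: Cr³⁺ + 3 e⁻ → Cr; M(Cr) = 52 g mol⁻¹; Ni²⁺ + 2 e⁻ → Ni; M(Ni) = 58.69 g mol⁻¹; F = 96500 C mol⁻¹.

101 g

n(Cr) = 59.4 / 52 = 1.142 mol.
Since Cr³⁺ + 3 e⁻ → Cr, n(e⁻) passed = 3 × 1.142 = 3.427 mol.
Cells in series carry the same charge, so the same 3.427 mol of electrons passes through cell 2.
Ni²⁺ + 2 e⁻ → Ni, so n(Ni) = 3.427 / 2 = 1.713 mol.
m(Ni) = 1.713 × 58.69 = 101 g.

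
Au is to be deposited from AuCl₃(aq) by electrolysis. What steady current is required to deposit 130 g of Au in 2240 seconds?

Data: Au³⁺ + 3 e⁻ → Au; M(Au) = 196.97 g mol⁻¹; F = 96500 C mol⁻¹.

85.3 A

n(Au) = 130 / 196.97 = 0.6600 mol.
n(e⁻) = 3 × 0.6600 = 1.980 mol.
Q = n(e⁻)·F = 1.980 × 96500 = 191100 C.
I = Q/t = 191100 / 2240.0 s = 85.3 A.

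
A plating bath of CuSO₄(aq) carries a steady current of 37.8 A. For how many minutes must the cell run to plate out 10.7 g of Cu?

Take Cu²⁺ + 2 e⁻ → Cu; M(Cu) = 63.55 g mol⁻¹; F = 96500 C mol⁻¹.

14.3 min

n(Cu) = m/M = 10.7 / 63.55 = 0.1684 mol.
Each Cu atom requires 2 electrons, so n(e⁻) = 2 × 0.1684 = 0.3367 mol.
Q = n(e⁻)·F = 0.3367 × 96500 = 32500 C.
t = Q/I = 32500 / 37.80 A = 859.7 s = 14.3 min.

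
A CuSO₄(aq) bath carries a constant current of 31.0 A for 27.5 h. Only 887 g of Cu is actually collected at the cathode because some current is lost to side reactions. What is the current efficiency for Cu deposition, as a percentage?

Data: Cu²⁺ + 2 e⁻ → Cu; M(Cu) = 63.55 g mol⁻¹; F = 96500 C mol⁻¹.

87.8 %

Q = I·t = 31.00 × 99000 = 3069000 C; n(e⁻) = 3069000/96500 = 31.80 mol.
Theoretical n(Cu) = n(e⁻)/2 = 15.90 mol, i.e. m_theo = 15.90 × 63.55 = 1011 g.
Efficiency = m_actual / m_theo = 887 / 1011 = 87.8 %.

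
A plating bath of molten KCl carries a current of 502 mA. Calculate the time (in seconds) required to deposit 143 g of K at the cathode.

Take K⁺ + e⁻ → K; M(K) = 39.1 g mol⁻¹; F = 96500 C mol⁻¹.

7.03 × 10⁵ s

n(K) = m/M = 143 / 39.1 = 3.657 mol.
Each K atom requires 1 electron, so n(e⁻) = 1 × 3.657 = 3.657 mol.
Q = n(e⁻)·F = 3.657 × 96500 = 352900 C.
t = Q/I = 352900 / 0.5020 A = 703000 s.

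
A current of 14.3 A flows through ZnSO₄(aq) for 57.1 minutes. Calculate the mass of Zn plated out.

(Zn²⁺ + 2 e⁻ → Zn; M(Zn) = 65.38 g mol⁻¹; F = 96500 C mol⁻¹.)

16.6 g

Q = I·t = 14.30 A × 3426.0 s = 48990 C.
n(e⁻) = Q/F = 48990 / 96500 = 0.5077 mol.
Zn²⁺ + 2 e⁻ → Zn, so n(Zn) = n(e⁻)/2 = 0.2538 mol.
m = n·M = 0.2538 × 65.38 = 16.6 g.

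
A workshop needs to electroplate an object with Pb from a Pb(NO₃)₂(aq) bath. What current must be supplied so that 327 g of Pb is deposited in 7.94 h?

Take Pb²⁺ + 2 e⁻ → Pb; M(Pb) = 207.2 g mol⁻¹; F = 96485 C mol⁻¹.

n(Pb) = 327 / 207.2 = 1.578 mol.
n(e⁻) = 2 × 1.578 = 3.156 mol.
Q = n(e⁻)·F = 3.156 × 96485 = 304500 C.
I = Q/t = 304500 / 28584 s = 10.7 A.

10.7 A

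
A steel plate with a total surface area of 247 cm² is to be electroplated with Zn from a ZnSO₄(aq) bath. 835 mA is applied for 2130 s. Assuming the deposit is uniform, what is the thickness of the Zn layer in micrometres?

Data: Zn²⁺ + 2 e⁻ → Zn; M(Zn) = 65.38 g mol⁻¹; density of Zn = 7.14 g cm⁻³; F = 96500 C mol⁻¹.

3.42 μm

Q = I·t = 0.8350 × 2130.0 = 1779 C; n(e⁻) = 0.01843 mol.
n(Zn) = n(e⁻)/2 = 0.009215 mol, so m = 0.009215 × 65.38 = 0.6025 g.
Volume = m/ρ = 0.6025 / 7.14 = 0.08438 cm³.
Thickness = V/A = 0.08438 / 247 = 3.42 × 10⁻⁴ cm = 3.42 μm.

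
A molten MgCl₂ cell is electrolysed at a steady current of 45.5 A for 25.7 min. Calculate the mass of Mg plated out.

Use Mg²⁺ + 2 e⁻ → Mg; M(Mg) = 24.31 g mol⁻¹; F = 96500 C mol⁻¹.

Q = I·t = 45.50 A × 1542.0 s = 70160 C.
n(e⁻) = Q/F = 70160 / 96500 = 0.7271 mol.
Mg²⁺ + 2 e⁻ → Mg, so n(Mg) = n(e⁻)/2 = 0.3635 mol.
m = n·M = 0.3635 × 24.31 = 8.84 g.

8.84 g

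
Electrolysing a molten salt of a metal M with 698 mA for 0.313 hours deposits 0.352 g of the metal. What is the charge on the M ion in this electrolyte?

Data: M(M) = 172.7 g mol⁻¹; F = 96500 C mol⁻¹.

+4

Q = I·t = 0.6980 A × 1126.8 s = 786.5 C, so n(e⁻) = 786.5/96500 = 0.008150 mol.
n(M) deposited = 0.352 / 172.7 = 0.002038 mol.
Electrons per atom = n(e⁻)/n(M) = 0.008150 / 0.002038 = 4.00 ≈ 4, so the ion is M⁴⁺.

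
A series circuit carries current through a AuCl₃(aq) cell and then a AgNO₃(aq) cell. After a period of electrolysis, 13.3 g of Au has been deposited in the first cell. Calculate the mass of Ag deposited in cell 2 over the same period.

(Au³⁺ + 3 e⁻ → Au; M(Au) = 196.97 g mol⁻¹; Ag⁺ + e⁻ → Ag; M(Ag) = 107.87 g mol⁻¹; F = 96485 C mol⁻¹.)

21.9 g

n(Au) = 13.3 / 196.97 = 0.06752 mol.
Since Au³⁺ + 3 e⁻ → Au, n(e⁻) passed = 3 × 0.06752 = 0.2026 mol.
Cells in series carry the same charge, so the same 0.2026 mol of electrons passes through cell 2.
Ag⁺ + e⁻ → Ag, so n(Ag) = 0.2026 / 1 = 0.2026 mol.
m(Ag) = 0.2026 × 107.87 = 21.9 g.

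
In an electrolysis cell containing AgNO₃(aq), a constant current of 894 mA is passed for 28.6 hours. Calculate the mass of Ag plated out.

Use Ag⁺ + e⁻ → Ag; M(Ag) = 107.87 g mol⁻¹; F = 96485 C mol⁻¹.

103 g

Q = I·t = 0.8940 A × 102960 s = 92050 C.
n(e⁻) = Q/F = 92050 / 96485 = 0.9540 mol.
Ag⁺ + e⁻ → Ag, so n(Ag) = n(e⁻)/1 = 0.9540 mol.
m = n·M = 0.9540 × 107.87 = 103 g.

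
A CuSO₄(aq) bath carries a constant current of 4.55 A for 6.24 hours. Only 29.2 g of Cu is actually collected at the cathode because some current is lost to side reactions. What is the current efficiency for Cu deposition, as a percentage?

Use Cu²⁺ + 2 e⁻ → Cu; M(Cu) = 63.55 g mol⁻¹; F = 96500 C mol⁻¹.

Q = I·t = 4.550 × 22464 = 102200 C; n(e⁻) = 102200/96500 = 1.059 mol.
Theoretical n(Cu) = n(e⁻)/2 = 0.5296 mol, i.e. m_theo = 0.5296 × 63.55 = 33.66 g.
Efficiency = m_actual / m_theo = 29.2 / 33.66 = 86.8 %.

86.8 %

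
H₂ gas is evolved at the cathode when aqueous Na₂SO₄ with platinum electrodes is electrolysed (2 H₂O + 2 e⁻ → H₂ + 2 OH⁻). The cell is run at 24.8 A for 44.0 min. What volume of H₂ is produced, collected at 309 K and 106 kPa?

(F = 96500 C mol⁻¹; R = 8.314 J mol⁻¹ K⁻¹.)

8.22 L

Q = I·t = 24.80 A × 2640.0 s = 65470 C.
n(e⁻) = Q/F = 65470 / 96500 = 0.6785 mol.
2 electrons are transferred per H₂ molecule, so n(H₂) = 0.6785 / 2 = 0.3392 mol.
V = nRT/P = (0.3392 × 8.314 × 309) / (106 × 10³ Pa) = 0.00822 m³ = 8.22 L.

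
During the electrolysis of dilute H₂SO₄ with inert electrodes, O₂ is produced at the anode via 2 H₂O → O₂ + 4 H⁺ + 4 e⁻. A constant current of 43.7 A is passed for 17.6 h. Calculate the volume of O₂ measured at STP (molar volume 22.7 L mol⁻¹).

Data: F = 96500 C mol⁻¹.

163 L

Q = I·t = 43.70 A × 63360 s = 2769000 C.
n(e⁻) = Q/F = 2769000 / 96500 = 28.69 mol.
4 electrons are transferred per O₂ molecule, so n(O₂) = 28.69 / 4 = 7.173 mol.
V = n × V_m = 7.173 × 22.7 = 163 L.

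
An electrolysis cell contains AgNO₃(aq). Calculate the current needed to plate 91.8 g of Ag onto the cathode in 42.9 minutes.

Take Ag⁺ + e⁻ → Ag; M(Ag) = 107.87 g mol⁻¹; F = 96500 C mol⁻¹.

31.9 A

n(Ag) = 91.8 / 107.87 = 0.8510 mol.
n(e⁻) = 1 × 0.8510 = 0.8510 mol.
Q = n(e⁻)·F = 0.8510 × 96500 = 82120 C.
I = Q/t = 82120 / 2574.0 s = 31.9 A.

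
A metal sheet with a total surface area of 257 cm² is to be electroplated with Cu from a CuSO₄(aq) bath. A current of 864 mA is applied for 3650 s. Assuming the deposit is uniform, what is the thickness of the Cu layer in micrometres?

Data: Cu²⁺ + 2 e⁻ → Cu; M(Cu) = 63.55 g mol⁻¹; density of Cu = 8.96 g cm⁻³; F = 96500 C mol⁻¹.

4.51 μm

Q = I·t = 0.8640 × 3650.0 = 3154 C; n(e⁻) = 0.03268 mol.
n(Cu) = n(e⁻)/2 = 0.01634 mol, so m = 0.01634 × 63.55 = 1.038 g.
Volume = m/ρ = 1.038 / 8.96 = 0.1159 cm³.
Thickness = V/A = 0.1159 / 257 = 4.51 × 10⁻⁴ cm = 4.51 μm.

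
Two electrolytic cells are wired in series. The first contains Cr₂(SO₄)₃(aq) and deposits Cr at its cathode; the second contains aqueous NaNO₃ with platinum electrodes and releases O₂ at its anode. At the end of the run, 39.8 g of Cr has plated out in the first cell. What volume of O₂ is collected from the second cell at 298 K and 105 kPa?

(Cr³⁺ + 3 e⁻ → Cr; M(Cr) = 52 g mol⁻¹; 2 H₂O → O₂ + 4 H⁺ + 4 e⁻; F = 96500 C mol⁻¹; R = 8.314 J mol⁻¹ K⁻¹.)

13.5 L

n(Cr) = 39.8 / 52 = 0.7654 mol, so n(e⁻) = 3 × 0.7654 = 2.296 mol.
The cells are in series, so the same 2.296 mol of electrons passes through the second cell.
2 H₂O → O₂ + 4 H⁺ + 4 e⁻ — 4 mol e⁻ per mol O₂, so n(O₂) = 2.296/4 = 0.5740 mol.
V = nRT/P = (0.5740 × 8.314 × 298) / (105 × 10³) = 0.0135 m³ = 13.5 L.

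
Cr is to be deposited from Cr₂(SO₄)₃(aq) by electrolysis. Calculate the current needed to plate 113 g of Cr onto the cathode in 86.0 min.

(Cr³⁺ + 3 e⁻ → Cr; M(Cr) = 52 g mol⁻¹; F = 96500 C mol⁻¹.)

122 A

n(Cr) = 113 / 52 = 2.173 mol.
n(e⁻) = 3 × 2.173 = 6.519 mol.
Q = n(e⁻)·F = 6.519 × 96500 = 629100 C.
I = Q/t = 629100 / 5160.0 s = 122 A.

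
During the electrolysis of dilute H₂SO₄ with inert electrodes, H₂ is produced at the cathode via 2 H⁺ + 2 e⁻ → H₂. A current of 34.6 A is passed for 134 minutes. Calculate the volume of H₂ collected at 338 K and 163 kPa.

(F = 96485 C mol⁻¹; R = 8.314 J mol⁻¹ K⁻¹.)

24.9 L

Q = I·t = 34.60 A × 8040.0 s = 278200 C.
n(e⁻) = Q/F = 278200 / 96485 = 2.883 mol.
2 electrons are transferred per H₂ molecule, so n(H₂) = 2.883 / 2 = 1.442 mol.
V = nRT/P = (1.442 × 8.314 × 338) / (163 × 10³ Pa) = 0.0249 m³ = 24.9 L.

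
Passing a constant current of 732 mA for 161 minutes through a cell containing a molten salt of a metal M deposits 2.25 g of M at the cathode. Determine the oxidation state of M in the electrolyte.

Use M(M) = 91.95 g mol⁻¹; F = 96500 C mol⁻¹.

Q = I·t = 0.7320 A × 9660.0 s = 7071 C, so n(e⁻) = 7071/96500 = 0.07328 mol.
n(M) deposited = 2.25 / 91.95 = 0.02447 mol.
Electrons per atom = n(e⁻)/n(M) = 0.07328 / 0.02447 = 2.99 ≈ 3, so the ion is M³⁺.

+3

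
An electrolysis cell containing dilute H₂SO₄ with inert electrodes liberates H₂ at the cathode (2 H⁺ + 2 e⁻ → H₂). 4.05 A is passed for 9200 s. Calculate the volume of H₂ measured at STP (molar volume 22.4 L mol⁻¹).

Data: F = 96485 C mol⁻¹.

Q = I·t = 4.050 A × 9200.0 s = 37260 C.
n(e⁻) = Q/F = 37260 / 96485 = 0.3862 mol.
2 electrons are transferred per H₂ molecule, so n(H₂) = 0.3862 / 2 = 0.1931 mol.
V = n × V_m = 0.1931 × 22.4 = 4.33 L.

4.33 L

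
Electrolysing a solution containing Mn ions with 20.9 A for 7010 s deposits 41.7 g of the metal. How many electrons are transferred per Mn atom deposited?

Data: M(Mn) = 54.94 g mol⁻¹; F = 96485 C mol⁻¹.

Q = I·t = 20.90 A × 7010.0 s = 146500 C, so n(e⁻) = 146500/96485 = 1.518 mol.
n(Mn) deposited = 41.7 / 54.94 = 0.7590 mol.
Electrons per atom = n(e⁻)/n(Mn) = 1.518 / 0.7590 = 2.00 ≈ 2, so the ion is Mn²⁺.

2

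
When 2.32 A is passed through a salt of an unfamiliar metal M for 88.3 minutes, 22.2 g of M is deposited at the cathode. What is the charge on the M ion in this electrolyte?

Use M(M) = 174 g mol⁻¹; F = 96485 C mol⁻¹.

+1

Q = I·t = 2.320 A × 5298.0 s = 12290 C, so n(e⁻) = 12290/96485 = 0.1274 mol.
n(M) deposited = 22.2 / 174 = 0.1276 mol.
Electrons per atom = n(e⁻)/n(M) = 0.1274 / 0.1276 = 0.998 ≈ 1, so the ion is M⁺.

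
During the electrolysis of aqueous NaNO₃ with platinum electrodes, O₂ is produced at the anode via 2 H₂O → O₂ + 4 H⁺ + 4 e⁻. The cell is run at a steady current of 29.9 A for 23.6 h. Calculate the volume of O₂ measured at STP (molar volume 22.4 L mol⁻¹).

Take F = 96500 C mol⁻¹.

Q = I·t = 29.90 A × 84960 s = 2540000 C.
n(e⁻) = Q/F = 2540000 / 96500 = 26.32 mol.
4 electrons are transferred per O₂ molecule, so n(O₂) = 26.32 / 4 = 6.581 mol.
V = n × V_m = 6.581 × 22.4 = 147 L.

147 L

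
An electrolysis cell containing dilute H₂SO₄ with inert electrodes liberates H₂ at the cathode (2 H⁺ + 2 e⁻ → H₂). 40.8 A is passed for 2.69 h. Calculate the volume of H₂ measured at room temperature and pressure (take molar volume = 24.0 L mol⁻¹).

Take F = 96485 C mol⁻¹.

49.1 L

Q = I·t = 40.80 A × 9684.0 s = 395100 C.
n(e⁻) = Q/F = 395100 / 96485 = 4.095 mol.
2 electrons are transferred per H₂ molecule, so n(H₂) = 4.095 / 2 = 2.048 mol.
V = n × V_m = 2.048 × 24.0 = 49.1 L.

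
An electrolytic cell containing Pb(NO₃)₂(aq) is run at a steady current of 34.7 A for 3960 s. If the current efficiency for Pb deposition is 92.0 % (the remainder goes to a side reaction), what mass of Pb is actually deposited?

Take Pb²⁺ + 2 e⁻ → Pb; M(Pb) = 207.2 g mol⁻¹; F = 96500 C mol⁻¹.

136 g

Q = I·t = 34.70 × 3960.0 = 137400 C.
n(e⁻) = 137400/96500 = 1.424 mol; theoretically n(Pb) = 1.424/2 = 0.7120 mol, m_theo = 147.5 g.
At 92.0 % efficiency, m_actual = 0.920 × 147.5 = 136 g.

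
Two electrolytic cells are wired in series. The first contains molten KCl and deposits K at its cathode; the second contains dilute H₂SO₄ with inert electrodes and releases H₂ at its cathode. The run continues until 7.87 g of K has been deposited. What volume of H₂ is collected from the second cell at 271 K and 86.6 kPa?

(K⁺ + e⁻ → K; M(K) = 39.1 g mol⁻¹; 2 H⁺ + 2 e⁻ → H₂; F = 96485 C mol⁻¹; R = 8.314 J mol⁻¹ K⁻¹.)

n(K) = 7.87 / 39.1 = 0.2013 mol, so n(e⁻) = 1 × 0.2013 = 0.2013 mol.
The cells are in series, so the same 0.2013 mol of electrons passes through the second cell.
2 H⁺ + 2 e⁻ → H₂ — 2 mol e⁻ per mol H₂, so n(H₂) = 0.2013/2 = 0.1006 mol.
V = nRT/P = (0.1006 × 8.314 × 271) / (86.6 × 10³) = 0.00262 m³ = 2.62 L.

2.62 L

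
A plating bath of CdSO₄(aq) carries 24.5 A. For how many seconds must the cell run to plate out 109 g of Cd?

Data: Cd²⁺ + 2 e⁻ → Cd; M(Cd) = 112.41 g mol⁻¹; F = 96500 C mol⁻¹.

7640 s

n(Cd) = m/M = 109 / 112.41 = 0.9697 mol.
Each Cd atom requires 2 electrons, so n(e⁻) = 2 × 0.9697 = 1.939 mol.
Q = n(e⁻)·F = 1.939 × 96500 = 187100 C.
t = Q/I = 187100 / 24.50 A = 7639 s.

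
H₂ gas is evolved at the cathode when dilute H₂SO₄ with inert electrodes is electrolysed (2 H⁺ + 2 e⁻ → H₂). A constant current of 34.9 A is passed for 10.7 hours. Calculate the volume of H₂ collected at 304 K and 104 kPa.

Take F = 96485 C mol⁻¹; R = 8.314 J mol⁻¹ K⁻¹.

Q = I·t = 34.90 A × 38520 s = 1344000 C.
n(e⁻) = Q/F = 1344000 / 96485 = 13.93 mol.
2 electrons are transferred per H₂ molecule, so n(H₂) = 13.93 / 2 = 6.967 mol.
V = nRT/P = (6.967 × 8.314 × 304) / (104 × 10³ Pa) = 0.169 m³ = 169 L.

169 L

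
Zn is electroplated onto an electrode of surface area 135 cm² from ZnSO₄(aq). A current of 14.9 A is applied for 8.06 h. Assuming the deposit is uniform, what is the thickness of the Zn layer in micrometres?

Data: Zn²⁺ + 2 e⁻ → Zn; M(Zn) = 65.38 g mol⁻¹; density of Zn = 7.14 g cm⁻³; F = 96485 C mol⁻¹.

Q = I·t = 14.90 × 29016 = 432300 C; n(e⁻) = 4.481 mol.
n(Zn) = n(e⁻)/2 = 2.240 mol, so m = 2.240 × 65.38 = 146.5 g.
Volume = m/ρ = 146.5 / 7.14 = 20.52 cm³.
Thickness = V/A = 20.52 / 135 = 0.152 cm = 1520 μm.

1520 μm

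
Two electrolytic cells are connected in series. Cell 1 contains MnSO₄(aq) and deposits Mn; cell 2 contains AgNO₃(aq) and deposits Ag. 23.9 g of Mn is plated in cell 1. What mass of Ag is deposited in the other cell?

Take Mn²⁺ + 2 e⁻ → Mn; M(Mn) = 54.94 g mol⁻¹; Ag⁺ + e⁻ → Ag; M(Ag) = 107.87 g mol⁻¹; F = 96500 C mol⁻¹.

n(Mn) = 23.9 / 54.94 = 0.4350 mol.
Since Mn²⁺ + 2 e⁻ → Mn, n(e⁻) passed = 2 × 0.4350 = 0.8700 mol.
Cells in series carry the same charge, so the same 0.8700 mol of electrons passes through cell 2.
Ag⁺ + e⁻ → Ag, so n(Ag) = 0.8700 / 1 = 0.8700 mol.
m(Ag) = 0.8700 × 107.87 = 93.9 g.

93.9 g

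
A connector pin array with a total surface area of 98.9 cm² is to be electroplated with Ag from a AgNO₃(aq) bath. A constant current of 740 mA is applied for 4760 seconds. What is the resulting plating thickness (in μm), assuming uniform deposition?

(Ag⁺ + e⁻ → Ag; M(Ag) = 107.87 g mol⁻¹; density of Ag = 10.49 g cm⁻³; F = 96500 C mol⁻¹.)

38.0 μm

Q = I·t = 0.7400 × 4760.0 = 3522 C; n(e⁻) = 0.03650 mol.
n(Ag) = n(e⁻)/1 = 0.03650 mol, so m = 0.03650 × 107.87 = 3.937 g.
Volume = m/ρ = 3.937 / 10.49 = 0.3754 cm³.
Thickness = V/A = 0.3754 / 98.9 = 0.00380 cm = 38.0 μm.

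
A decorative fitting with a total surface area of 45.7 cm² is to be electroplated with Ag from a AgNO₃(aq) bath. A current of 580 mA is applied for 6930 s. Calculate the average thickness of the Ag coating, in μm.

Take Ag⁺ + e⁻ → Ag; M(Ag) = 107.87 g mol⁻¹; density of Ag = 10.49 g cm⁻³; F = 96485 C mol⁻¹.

93.7 μm

Q = I·t = 0.5800 × 6930.0 = 4019 C; n(e⁻) = 0.04166 mol.
n(Ag) = n(e⁻)/1 = 0.04166 mol, so m = 0.04166 × 107.87 = 4.494 g.
Volume = m/ρ = 4.494 / 10.49 = 0.4284 cm³.
Thickness = V/A = 0.4284 / 45.7 = 0.00937 cm = 93.7 μm.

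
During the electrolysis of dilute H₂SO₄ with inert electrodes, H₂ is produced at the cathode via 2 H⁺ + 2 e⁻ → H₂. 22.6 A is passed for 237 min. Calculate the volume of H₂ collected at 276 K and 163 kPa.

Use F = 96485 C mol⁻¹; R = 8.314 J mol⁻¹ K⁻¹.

Q = I·t = 22.60 A × 14220 s = 321400 C.
n(e⁻) = Q/F = 321400 / 96485 = 3.331 mol.
2 electrons are transferred per H₂ molecule, so n(H₂) = 3.331 / 2 = 1.665 mol.
V = nRT/P = (1.665 × 8.314 × 276) / (163 × 10³ Pa) = 0.0234 m³ = 23.4 L.

23.4 L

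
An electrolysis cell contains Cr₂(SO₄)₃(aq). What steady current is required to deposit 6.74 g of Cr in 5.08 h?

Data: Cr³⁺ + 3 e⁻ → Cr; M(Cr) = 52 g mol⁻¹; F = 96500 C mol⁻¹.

2.05 A

n(Cr) = 6.74 / 52 = 0.1296 mol.
n(e⁻) = 3 × 0.1296 = 0.3888 mol.
Q = n(e⁻)·F = 0.3888 × 96500 = 37520 C.
I = Q/t = 37520 / 18288 s = 2.05 A.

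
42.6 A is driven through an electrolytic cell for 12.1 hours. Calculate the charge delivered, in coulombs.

Q = I·t = 42.60 A × 43560 s = 1.86 × 10⁶ C.

1.86 × 10⁶ C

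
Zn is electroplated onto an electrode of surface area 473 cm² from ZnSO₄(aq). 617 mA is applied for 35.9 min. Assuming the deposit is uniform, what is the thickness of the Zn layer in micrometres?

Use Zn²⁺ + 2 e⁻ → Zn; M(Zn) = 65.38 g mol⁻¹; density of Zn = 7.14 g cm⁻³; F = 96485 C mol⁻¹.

Q = I·t = 0.6170 × 2154.0 = 1329 C; n(e⁻) = 0.01377 mol.
n(Zn) = n(e⁻)/2 = 0.006887 mol, so m = 0.006887 × 65.38 = 0.4503 g.
Volume = m/ρ = 0.4503 / 7.14 = 0.06306 cm³.
Thickness = V/A = 0.06306 / 473 = 1.33 × 10⁻⁴ cm = 1.33 μm.

1.33 μm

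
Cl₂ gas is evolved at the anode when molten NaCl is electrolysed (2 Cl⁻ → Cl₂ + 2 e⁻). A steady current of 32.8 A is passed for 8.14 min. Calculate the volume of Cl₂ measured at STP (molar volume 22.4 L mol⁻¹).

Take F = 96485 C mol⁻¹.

Q = I·t = 32.80 A × 488.40 s = 16020 C.
n(e⁻) = Q/F = 16020 / 96485 = 0.1660 mol.
2 electrons are transferred per Cl₂ molecule, so n(Cl₂) = 0.1660 / 2 = 0.08302 mol.
V = n × V_m = 0.08302 × 22.4 = 1.86 L.

1.86 L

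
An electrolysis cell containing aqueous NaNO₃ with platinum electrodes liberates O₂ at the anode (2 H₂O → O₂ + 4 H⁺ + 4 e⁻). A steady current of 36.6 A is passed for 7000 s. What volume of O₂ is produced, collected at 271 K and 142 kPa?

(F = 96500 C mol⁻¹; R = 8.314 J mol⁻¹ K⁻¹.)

Q = I·t = 36.60 A × 7000.0 s = 256200 C.
n(e⁻) = Q/F = 256200 / 96500 = 2.655 mol.
4 electrons are transferred per O₂ molecule, so n(O₂) = 2.655 / 4 = 0.6637 mol.
V = nRT/P = (0.6637 × 8.314 × 271) / (142 × 10³ Pa) = 0.0105 m³ = 10.5 L.

10.5 L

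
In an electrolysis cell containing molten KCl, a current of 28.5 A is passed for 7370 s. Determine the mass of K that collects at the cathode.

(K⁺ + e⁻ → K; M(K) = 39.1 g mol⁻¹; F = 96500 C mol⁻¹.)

85.1 g

Q = I·t = 28.50 A × 7370.0 s = 210000 C.
n(e⁻) = Q/F = 210000 / 96500 = 2.177 mol.
K⁺ + e⁻ → K, so n(K) = n(e⁻)/1 = 2.177 mol.
m = n·M = 2.177 × 39.1 = 85.1 g.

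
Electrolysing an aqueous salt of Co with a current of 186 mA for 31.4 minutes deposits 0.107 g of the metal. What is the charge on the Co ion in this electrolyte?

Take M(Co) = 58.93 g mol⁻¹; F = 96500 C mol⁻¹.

+2

Q = I·t = 0.1860 A × 1884.0 s = 350.4 C, so n(e⁻) = 350.4/96500 = 0.003631 mol.
n(Co) deposited = 0.107 / 58.93 = 0.001816 mol.
Electrons per atom = n(e⁻)/n(Co) = 0.003631 / 0.001816 = 2.00 ≈ 2, so the ion is Co²⁺.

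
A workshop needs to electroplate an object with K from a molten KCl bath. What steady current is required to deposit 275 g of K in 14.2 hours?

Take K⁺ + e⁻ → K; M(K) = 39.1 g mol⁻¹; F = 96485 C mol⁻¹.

n(K) = 275 / 39.1 = 7.033 mol.
n(e⁻) = 1 × 7.033 = 7.033 mol.
Q = n(e⁻)·F = 7.033 × 96485 = 678600 C.
I = Q/t = 678600 / 51120 s = 13.3 A.

13.3 A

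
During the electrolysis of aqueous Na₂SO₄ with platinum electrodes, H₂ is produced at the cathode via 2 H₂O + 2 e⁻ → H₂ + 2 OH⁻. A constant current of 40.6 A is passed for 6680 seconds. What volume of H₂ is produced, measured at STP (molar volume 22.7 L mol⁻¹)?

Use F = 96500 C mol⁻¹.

Q = I·t = 40.60 A × 6680.0 s = 271200 C.
n(e⁻) = Q/F = 271200 / 96500 = 2.810 mol.
2 electrons are transferred per H₂ molecule, so n(H₂) = 2.810 / 2 = 1.405 mol.
V = n × V_m = 1.405 × 22.7 = 31.9 L.

31.9 L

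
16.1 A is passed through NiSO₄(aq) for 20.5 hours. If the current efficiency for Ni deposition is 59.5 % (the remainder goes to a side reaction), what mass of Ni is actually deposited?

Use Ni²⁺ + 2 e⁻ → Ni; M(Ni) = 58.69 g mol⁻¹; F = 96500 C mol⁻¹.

215 g

Q = I·t = 16.10 × 73800 = 1188000 C.
n(e⁻) = 1188000/96500 = 12.31 mol; theoretically n(Ni) = 12.31/2 = 6.156 mol, m_theo = 361.3 g.
At 59.5 % efficiency, m_actual = 0.595 × 361.3 = 215 g.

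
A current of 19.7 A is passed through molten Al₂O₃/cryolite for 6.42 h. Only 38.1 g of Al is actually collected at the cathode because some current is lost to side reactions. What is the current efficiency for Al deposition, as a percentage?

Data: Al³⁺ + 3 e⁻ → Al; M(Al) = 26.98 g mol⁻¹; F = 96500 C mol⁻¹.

Q = I·t = 19.70 × 23112 = 455300 C; n(e⁻) = 455300/96500 = 4.718 mol.
Theoretical n(Al) = n(e⁻)/3 = 1.573 mol, i.e. m_theo = 1.573 × 26.98 = 42.43 g.
Efficiency = m_actual / m_theo = 38.1 / 42.43 = 89.8 %.

89.8 %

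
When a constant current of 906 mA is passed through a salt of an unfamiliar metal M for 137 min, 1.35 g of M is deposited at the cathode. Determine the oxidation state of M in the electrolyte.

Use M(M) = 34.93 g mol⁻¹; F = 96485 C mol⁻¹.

+2

Q = I·t = 0.9060 A × 8220.0 s = 7447 C, so n(e⁻) = 7447/96485 = 0.07719 mol.
n(M) deposited = 1.35 / 34.93 = 0.03865 mol.
Electrons per atom = n(e⁻)/n(M) = 0.07719 / 0.03865 = 2.00 ≈ 2, so the ion is M²⁺.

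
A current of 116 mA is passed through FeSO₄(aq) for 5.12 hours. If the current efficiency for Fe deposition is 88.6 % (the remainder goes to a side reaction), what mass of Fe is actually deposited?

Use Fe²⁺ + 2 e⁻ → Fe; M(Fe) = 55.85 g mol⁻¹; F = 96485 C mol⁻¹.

Q = I·t = 0.1160 × 18432 = 2138 C.
n(e⁻) = 2138/96485 = 0.02216 mol; theoretically n(Fe) = 0.02216/2 = 0.01108 mol, m_theo = 0.6188 g.
At 88.6 % efficiency, m_actual = 0.886 × 0.6188 = 0.548 g.

0.548 g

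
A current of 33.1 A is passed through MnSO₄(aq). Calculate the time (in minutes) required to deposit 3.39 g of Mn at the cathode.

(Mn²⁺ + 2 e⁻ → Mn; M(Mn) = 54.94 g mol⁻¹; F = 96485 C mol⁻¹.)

n(Mn) = m/M = 3.39 / 54.94 = 0.06170 mol.
Each Mn atom requires 2 electrons, so n(e⁻) = 2 × 0.06170 = 0.1234 mol.
Q = n(e⁻)·F = 0.1234 × 96485 = 11910 C.
t = Q/I = 11910 / 33.10 A = 359.7 s = 6.00 min.

6.00 min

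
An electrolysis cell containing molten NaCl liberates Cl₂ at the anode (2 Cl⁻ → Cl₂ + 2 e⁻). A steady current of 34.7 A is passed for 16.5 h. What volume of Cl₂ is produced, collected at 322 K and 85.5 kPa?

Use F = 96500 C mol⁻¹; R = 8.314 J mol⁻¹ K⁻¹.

334 L

Q = I·t = 34.70 A × 59400 s = 2061000 C.
n(e⁻) = Q/F = 2061000 / 96500 = 21.36 mol.
2 electrons are transferred per Cl₂ molecule, so n(Cl₂) = 21.36 / 2 = 10.68 mol.
V = nRT/P = (10.68 × 8.314 × 322) / (85.5 × 10³ Pa) = 0.334 m³ = 334 L.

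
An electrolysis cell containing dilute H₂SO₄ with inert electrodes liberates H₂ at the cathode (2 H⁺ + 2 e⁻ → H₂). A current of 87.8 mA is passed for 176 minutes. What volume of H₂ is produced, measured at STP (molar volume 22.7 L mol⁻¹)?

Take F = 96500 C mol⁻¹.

0.109 L

Q = I·t = 0.08780 A × 10560 s = 927.2 C.
n(e⁻) = Q/F = 927.2 / 96500 = 0.009608 mol.
2 electrons are transferred per H₂ molecule, so n(H₂) = 0.009608 / 2 = 0.004804 mol.
V = n × V_m = 0.004804 × 22.7 = 0.109 L.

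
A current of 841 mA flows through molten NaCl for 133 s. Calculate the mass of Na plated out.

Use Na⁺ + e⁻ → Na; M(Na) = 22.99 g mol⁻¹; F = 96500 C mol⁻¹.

Q = I·t = 0.8410 A × 133.00 s = 111.9 C.
n(e⁻) = Q/F = 111.9 / 96500 = 0.001159 mol.
Na⁺ + e⁻ → Na, so n(Na) = n(e⁻)/1 = 0.001159 mol.
m = n·M = 0.001159 × 22.99 = 0.0266 g.

0.0266 g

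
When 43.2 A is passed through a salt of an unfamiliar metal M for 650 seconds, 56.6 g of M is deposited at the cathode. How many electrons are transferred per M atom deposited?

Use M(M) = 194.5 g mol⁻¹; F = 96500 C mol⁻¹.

Q = I·t = 43.20 A × 650.00 s = 28080 C, so n(e⁻) = 28080/96500 = 0.2910 mol.
n(M) deposited = 56.6 / 194.5 = 0.2910 mol.
Electrons per atom = n(e⁻)/n(M) = 0.2910 / 0.2910 = 1.00 ≈ 1, so the ion is M⁺.

1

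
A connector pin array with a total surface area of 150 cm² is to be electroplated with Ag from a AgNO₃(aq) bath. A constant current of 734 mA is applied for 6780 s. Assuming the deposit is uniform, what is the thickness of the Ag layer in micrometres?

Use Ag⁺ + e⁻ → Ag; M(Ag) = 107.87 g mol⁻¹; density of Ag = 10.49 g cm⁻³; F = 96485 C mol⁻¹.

Q = I·t = 0.7340 × 6780.0 = 4977 C; n(e⁻) = 0.05158 mol.
n(Ag) = n(e⁻)/1 = 0.05158 mol, so m = 0.05158 × 107.87 = 5.564 g.
Volume = m/ρ = 5.564 / 10.49 = 0.5304 cm³.
Thickness = V/A = 0.5304 / 150 = 0.00354 cm = 35.4 μm.

35.4 μm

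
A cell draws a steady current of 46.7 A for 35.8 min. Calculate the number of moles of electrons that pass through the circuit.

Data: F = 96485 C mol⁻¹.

Q = I·t = 46.70 A × 2148.0 s = 100300 C.
n(e⁻) = Q/F = 100300 / 96485 = 1.04 mol.

1.04 mol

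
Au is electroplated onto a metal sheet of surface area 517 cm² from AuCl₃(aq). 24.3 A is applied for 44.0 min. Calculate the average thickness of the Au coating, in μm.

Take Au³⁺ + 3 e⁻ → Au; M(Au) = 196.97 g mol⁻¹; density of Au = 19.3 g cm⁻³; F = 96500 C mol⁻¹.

Q = I·t = 24.30 × 2640.0 = 64150 C; n(e⁻) = 0.6648 mol.
n(Au) = n(e⁻)/3 = 0.2216 mol, so m = 0.2216 × 196.97 = 43.65 g.
Volume = m/ρ = 43.65 / 19.3 = 2.262 cm³.
Thickness = V/A = 2.262 / 517 = 0.00437 cm = 43.7 μm.

43.7 μm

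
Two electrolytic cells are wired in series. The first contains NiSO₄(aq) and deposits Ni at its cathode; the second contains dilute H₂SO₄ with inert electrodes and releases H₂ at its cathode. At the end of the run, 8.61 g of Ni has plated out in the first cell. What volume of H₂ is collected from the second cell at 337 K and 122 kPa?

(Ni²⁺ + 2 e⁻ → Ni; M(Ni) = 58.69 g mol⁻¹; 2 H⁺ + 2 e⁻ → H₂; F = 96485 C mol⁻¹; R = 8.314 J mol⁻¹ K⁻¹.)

3.37 L

n(Ni) = 8.61 / 58.69 = 0.1467 mol, so n(e⁻) = 2 × 0.1467 = 0.2934 mol.
The cells are in series, so the same 0.2934 mol of electrons passes through the second cell.
2 H⁺ + 2 e⁻ → H₂ — 2 mol e⁻ per mol H₂, so n(H₂) = 0.2934/2 = 0.1467 mol.
V = nRT/P = (0.1467 × 8.314 × 337) / (122 × 10³) = 0.00337 m³ = 3.37 L.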